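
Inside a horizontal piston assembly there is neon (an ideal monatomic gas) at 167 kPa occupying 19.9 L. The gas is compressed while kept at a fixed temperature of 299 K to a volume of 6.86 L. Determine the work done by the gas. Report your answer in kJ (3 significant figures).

Isothermal: W = nRT ln(V₂/V₁) = P₁V₁ ln(V₂/V₁).
P₁V₁ = (167 kPa)(19.9 L) = 3323 J.
W = 3323 × ln(6.86/19.9) = 3323 × -1.065
W_by_gas = -3539 J.

W ≈ -3.54 kJ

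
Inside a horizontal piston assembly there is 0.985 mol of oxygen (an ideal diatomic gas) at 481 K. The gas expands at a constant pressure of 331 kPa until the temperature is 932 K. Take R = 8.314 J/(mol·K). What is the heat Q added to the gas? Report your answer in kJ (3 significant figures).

Isobaric: W = nRΔT = (0.985)(8.314)(451) = 3693 J.
ΔU = nCᵥΔT with Cᵥ = 5R/2: ΔU = (0.985)(20.79)(451) = 9233 J.
Q = ΔU + W = 9233 + 3693 = 12927 J.

Q ≈ 12.9 kJ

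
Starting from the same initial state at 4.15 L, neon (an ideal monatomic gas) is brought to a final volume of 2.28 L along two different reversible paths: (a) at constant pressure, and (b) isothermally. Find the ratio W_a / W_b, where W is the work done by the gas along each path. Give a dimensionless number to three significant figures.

W_a / W_b ≈ 0.752

Path (a) isobaric: W = P₁(V₂ − V₁) → W_a/(P₁V₁) = -0.4506.
Path (b) isothermal: W = P₁V₁ ln(V₂/V₁) → W_b/(P₁V₁) = -0.5989.
W_a / W_b = -0.4506 / -0.5989 = 0.7523.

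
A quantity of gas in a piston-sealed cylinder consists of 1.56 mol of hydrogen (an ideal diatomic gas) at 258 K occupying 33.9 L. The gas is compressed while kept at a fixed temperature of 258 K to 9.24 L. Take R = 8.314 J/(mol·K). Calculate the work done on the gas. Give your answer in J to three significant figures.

W ≈ 4350 J

Isothermal: W = nRT ln(V₂/V₁).
W = (1.56)(8.314)(258) × ln(9.24/33.9)
  = 3346 × -1.3
W_by_gas = -4350 J; work on gas = −W_by = 4350 J.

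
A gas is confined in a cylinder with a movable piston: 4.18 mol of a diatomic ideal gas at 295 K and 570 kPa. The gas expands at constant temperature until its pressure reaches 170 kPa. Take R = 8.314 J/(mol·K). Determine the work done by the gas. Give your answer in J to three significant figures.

W ≈ 12400 J

Isothermal process: W = nRT ln(V₂/V₁) = nRT ln(P₁/P₂).
W = (4.18)(8.314)(295) × ln(570/170)
  = 10252 × ln(3.353) = 10252 × 1.21
W_by_gas = 12403 J.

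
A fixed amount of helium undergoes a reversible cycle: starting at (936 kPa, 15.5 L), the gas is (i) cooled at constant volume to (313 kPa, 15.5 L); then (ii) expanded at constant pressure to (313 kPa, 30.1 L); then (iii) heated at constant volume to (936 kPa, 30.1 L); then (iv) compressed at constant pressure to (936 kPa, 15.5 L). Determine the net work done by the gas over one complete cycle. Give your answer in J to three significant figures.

W_net ≈ -9100 J

Constant-volume legs do no work.
W(ii) = (313)(30.1 − 15.5) = 4570 J; W(iv) = (936)(15.5 − 30.1) = -13666 J.
W_net = 4570 − 13666 = -9096 J (the counter-clockwise enclosed area).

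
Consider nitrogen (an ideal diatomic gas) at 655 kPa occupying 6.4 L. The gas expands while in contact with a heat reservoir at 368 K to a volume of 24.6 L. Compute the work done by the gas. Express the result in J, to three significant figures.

Isothermal: W = nRT ln(V₂/V₁) = P₁V₁ ln(V₂/V₁).
P₁V₁ = (655 kPa)(6.4 L) = 4192 J.
W = 4192 × ln(24.6/6.4) = 4192 × 1.346
W_by_gas = 5644 J.

W ≈ 5640 J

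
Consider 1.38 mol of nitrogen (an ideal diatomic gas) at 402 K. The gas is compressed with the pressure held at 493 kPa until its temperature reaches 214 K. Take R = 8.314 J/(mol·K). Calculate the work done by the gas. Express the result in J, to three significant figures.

W ≈ -2160 J

Isobaric: W = P ΔV = nR ΔT.
W = (1.38)(8.314)(214 − 402) = -2157 J.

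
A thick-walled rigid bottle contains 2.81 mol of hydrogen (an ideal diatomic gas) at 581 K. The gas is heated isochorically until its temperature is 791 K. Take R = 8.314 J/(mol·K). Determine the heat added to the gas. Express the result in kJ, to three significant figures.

Constant volume ⇒ W = 0, so Q = ΔU = nCᵥΔT with Cᵥ = 5R/2 = 20.79 J/(mol·K).
ΔU = (2.81)(20.79)(791 − 581) = 12265 J.

Q ≈ 12.3 kJ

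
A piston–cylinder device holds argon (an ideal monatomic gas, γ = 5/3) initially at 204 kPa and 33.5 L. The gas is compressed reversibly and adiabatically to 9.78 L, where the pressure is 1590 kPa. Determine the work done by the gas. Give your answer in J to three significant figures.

Adiabatic: W = (P₁V₁ − P₂V₂)/(γ − 1) with γ = 5/3.
P₁V₁ = 6834 J, P₂V₂ = 15550 J.
W = (6834 − 15550) / 0.6667 = -13074 J.

W ≈ -13100 J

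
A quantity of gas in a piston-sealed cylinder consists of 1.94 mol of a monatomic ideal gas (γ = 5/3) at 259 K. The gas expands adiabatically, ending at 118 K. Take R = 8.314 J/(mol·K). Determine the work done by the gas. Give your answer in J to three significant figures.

W ≈ 3410 J

Adiabatic ⇒ Q = 0, so W_by = −ΔU = nCᵥ(T₁ − T₂).
Cᵥ = 3R/2 = 12.47 J/(mol·K).
W = (1.94)(12.47)(259 − 118) = 3411 J.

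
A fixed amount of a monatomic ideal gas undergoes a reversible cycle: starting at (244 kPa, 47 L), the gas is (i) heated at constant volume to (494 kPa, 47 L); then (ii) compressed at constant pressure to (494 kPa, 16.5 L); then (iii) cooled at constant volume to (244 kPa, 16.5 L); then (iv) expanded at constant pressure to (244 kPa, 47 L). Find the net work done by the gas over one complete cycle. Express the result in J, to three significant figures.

Constant-volume legs do no work.
W(ii) = (494)(16.5 − 47) = -15067 J; W(iv) = (244)(47 − 16.5) = 7442 J.
W_net = -15067 + 7442 = -7625 J (the counter-clockwise enclosed area).

W_net ≈ -7620 J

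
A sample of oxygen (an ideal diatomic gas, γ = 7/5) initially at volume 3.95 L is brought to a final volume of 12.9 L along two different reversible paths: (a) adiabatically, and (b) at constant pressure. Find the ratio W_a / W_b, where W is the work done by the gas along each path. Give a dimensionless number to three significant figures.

W_a / W_b ≈ 0.416

Path (a) adiabatic: W = P₁V₁(1 − (V₁/V₂)^(γ−1))/(γ−1) → W_a/(P₁V₁) = 0.9428.
Path (b) isobaric: W = P₁(V₂ − V₁) → W_b/(P₁V₁) = 2.266.
W_a / W_b = 0.9428 / 2.266 = 0.4161.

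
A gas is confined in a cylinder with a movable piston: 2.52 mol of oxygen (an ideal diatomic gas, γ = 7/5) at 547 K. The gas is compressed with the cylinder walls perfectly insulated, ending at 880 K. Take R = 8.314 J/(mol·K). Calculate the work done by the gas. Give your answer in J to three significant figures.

Adiabatic ⇒ Q = 0, so W_by = −ΔU = nCᵥ(T₁ − T₂).
Cᵥ = 5R/2 = 20.79 J/(mol·K).
W = (2.52)(20.79)(547 − 880) = -17442 J.

W ≈ -17400 J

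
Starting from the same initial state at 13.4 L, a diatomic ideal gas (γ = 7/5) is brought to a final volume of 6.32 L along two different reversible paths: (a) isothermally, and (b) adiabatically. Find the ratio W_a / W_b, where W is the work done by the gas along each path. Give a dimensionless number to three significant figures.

Path (a) isothermal: W = P₁V₁ ln(V₂/V₁) → W_a/(P₁V₁) = -0.7515.
Path (b) adiabatic: W = P₁V₁(1 − (V₁/V₂)^(γ−1))/(γ−1) → W_b/(P₁V₁) = -0.8767.
W_a / W_b = -0.7515 / -0.8767 = 0.8572.

W_a / W_b ≈ 0.857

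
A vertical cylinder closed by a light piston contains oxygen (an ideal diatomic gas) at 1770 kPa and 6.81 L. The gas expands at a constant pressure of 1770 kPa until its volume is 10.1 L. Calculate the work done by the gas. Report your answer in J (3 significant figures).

W ≈ 5820 J

Isobaric: W = P ΔV.
W = (1770 kPa)(10.1 − 6.81 L) = (1770)(3.29) = 5823 J.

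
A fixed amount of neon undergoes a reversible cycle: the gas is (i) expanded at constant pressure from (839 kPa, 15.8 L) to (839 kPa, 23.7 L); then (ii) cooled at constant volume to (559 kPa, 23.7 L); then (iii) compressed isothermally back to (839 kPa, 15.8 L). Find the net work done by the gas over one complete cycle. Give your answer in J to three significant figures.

W_net ≈ 1260 J

Leg (i): W = PΔV = (839)(23.7 − 15.8) = 6628 J.
Leg (ii): W = 0.
Leg (iii): W = PᵢVᵢ ln(V_f/Vᵢ) = (13248) ln(15.8/23.7) = -5372 J.
W_net = 6628 − 5372 = 1256 J.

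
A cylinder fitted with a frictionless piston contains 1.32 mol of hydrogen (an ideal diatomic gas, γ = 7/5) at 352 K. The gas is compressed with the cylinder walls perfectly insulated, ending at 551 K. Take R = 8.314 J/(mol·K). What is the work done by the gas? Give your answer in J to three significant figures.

Adiabatic ⇒ Q = 0, so W_by = −ΔU = nCᵥ(T₁ − T₂).
Cᵥ = 5R/2 = 20.79 J/(mol·K).
W = (1.32)(20.79)(352 − 551) = -5460 J.

W ≈ -5460 J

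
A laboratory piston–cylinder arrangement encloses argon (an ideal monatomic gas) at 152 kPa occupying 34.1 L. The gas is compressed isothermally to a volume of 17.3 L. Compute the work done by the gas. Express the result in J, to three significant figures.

Isothermal: W = nRT ln(V₂/V₁) = P₁V₁ ln(V₂/V₁).
P₁V₁ = (152 kPa)(34.1 L) = 5183 J.
W = 5183 × ln(17.3/34.1) = 5183 × -0.6786
W_by_gas = -3517 J.

W ≈ -3520 J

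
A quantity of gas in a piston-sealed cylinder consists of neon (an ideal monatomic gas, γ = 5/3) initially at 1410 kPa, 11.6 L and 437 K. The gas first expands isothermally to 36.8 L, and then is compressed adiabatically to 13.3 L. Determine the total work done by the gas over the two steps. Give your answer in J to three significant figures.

W_total ≈ -4940 J

Step 1 (isothermal): W = P₁V₁ ln(V₂/V₁) = (16356) ln(36.8/11.6) = 18883 J.
After step 1: P = 444.5 kPa, V = 36.8 L, T = 437 K.
Step 2 (adiabatic): W = (P₁V₁ − P₂V₂)/(γ−1) = (16356 − 32236)/0.667 = -23820 J.
W_total = 18883 − 23820 = -4937 J.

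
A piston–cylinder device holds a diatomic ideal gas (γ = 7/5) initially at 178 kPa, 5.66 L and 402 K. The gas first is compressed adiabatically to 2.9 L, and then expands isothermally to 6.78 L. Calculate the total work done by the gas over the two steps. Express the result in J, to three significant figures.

W_total ≈ 346 J

Step 1 (adiabatic): W = (P₁V₁ − P₂V₂)/(γ−1) = (1007 − 1316)/0.4 = -772.4 J.
After step 1: P = 453.9 kPa, V = 2.9 L, T = 525.3 K.
Step 2 (isothermal): W = P₁V₁ ln(V₂/V₁) = (1316) ln(6.78/2.9) = 1118 J.
W_total = -772.4 + 1118 = 345.6 J.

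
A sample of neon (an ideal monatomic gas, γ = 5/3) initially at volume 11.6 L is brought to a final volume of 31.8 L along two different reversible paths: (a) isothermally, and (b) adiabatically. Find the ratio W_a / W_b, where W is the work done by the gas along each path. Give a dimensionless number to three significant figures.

W_a / W_b ≈ 1.37

Path (a) isothermal: W = P₁V₁ ln(V₂/V₁) → W_a/(P₁V₁) = 1.008.
Path (b) adiabatic: W = P₁V₁(1 − (V₁/V₂)^(γ−1))/(γ−1) → W_b/(P₁V₁) = 0.7342.
W_a / W_b = 1.008 / 0.7342 = 1.374.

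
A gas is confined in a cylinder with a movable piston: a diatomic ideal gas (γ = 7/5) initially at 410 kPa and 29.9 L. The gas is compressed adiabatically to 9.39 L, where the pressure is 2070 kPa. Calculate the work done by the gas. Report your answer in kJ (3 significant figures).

Adiabatic: W = (P₁V₁ − P₂V₂)/(γ − 1) with γ = 7/5.
P₁V₁ = 12259 J, P₂V₂ = 19437 J.
W = (12259 − 19437) / 0.4 = -17946 J.

W ≈ -17.9 kJ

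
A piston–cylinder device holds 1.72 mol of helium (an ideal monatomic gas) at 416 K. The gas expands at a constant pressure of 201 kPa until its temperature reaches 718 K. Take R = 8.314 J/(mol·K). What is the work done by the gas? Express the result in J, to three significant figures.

W ≈ 4320 J

Isobaric: W = P ΔV = nR ΔT.
W = (1.72)(8.314)(718 − 416) = 4319 J.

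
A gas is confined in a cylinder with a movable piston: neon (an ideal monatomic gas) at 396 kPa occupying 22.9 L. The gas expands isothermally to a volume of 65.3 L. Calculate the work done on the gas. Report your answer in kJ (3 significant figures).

W ≈ -9.50 kJ

Isothermal: W = nRT ln(V₂/V₁) = P₁V₁ ln(V₂/V₁).
P₁V₁ = (396 kPa)(22.9 L) = 9068 J.
W = 9068 × ln(65.3/22.9) = 9068 × 1.048
W_by_gas = 9502 J; work on gas = −W_by = -9502 J.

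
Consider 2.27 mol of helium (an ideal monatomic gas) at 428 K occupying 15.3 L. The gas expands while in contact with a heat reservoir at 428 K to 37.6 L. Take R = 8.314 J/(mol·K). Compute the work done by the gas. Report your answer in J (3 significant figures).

Isothermal: W = nRT ln(V₂/V₁).
W = (2.27)(8.314)(428) × ln(37.6/15.3)
  = 8078 × 0.8992
W_by_gas = 7263 J.

W ≈ 7260 J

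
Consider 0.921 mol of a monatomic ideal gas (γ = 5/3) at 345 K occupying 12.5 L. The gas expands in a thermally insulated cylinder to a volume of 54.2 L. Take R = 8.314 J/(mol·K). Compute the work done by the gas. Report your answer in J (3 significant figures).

Adiabatic: TV^(γ−1) = const with γ = 5/3.
T₂ = T₁ (V₁/V₂)^(γ−1) = 345 × (12.5/54.2)^0.667 = 345 × 0.3761 = 129.7 K.
W_by = nCᵥ(T₁ − T₂) = (0.921)(12.47)(345 − 129.7) = 2472 J.

W ≈ 2470 J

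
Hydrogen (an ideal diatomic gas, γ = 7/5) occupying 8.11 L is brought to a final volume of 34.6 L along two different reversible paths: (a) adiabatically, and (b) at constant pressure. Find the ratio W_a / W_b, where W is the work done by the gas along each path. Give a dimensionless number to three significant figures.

Path (a) adiabatic: W = P₁V₁(1 − (V₁/V₂)^(γ−1))/(γ−1) → W_a/(P₁V₁) = 1.101.
Path (b) isobaric: W = P₁(V₂ − V₁) → W_b/(P₁V₁) = 3.266.
W_a / W_b = 1.101 / 3.266 = 0.337.

W_a / W_b ≈ 0.337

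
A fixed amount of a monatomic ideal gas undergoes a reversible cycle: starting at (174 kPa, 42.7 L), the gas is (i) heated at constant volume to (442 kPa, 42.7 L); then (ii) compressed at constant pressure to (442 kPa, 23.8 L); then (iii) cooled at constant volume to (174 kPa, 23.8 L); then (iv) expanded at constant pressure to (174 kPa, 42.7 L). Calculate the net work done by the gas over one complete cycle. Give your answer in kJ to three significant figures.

Constant-volume legs do no work.
W(ii) = (442)(23.8 − 42.7) = -8354 J; W(iv) = (174)(42.7 − 23.8) = 3289 J.
W_net = -8354 + 3289 = -5065 J (the counter-clockwise enclosed area).

W_net ≈ -5.07 kJ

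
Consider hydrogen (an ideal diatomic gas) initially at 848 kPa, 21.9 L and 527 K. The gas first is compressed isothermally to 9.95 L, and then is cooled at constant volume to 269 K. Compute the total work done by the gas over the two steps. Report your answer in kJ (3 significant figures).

Step 1 (isothermal): W = P₁V₁ ln(V₂/V₁) = (18571) ln(9.95/21.9) = -14651 J.
Step 2 (isochoric): W = 0 (constant volume).
W_total = -14651 + 0 = -14651 J.

W_total ≈ -14.7 kJ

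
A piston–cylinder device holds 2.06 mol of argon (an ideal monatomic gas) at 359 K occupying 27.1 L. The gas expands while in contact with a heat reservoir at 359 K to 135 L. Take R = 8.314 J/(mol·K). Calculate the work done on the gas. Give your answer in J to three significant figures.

Isothermal: W = nRT ln(V₂/V₁).
W = (2.06)(8.314)(359) × ln(135/27.1)
  = 6149 × 1.606
W_by_gas = 9873 J; work on gas = −W_by = -9873 J.

W ≈ -9870 J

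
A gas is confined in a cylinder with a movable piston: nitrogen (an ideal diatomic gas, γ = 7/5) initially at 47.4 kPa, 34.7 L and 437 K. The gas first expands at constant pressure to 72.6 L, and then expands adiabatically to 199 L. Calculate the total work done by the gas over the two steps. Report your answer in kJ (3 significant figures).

W_total ≈ 4.65 kJ

Step 1 (isobaric): W = PΔV = (47.4 kPa)(72.6 − 34.7 L) = 1796 J.
After step 1: P = 47.4 kPa, V = 72.6 L, T = 914.3 K.
Step 2 (adiabatic): W = (P₁V₁ − P₂V₂)/(γ−1) = (3441 − 2299)/0.4 = 2855 J.
W_total = 1796 + 2855 = 4652 J.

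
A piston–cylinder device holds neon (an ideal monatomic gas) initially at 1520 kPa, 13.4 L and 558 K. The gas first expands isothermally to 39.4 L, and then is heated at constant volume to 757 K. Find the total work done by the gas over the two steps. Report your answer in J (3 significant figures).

Step 1 (isothermal): W = P₁V₁ ln(V₂/V₁) = (20368) ln(39.4/13.4) = 21967 J.
Step 2 (isochoric): W = 0 (constant volume).
W_total = 21967 + 0 = 21967 J.

W_total ≈ 22000 J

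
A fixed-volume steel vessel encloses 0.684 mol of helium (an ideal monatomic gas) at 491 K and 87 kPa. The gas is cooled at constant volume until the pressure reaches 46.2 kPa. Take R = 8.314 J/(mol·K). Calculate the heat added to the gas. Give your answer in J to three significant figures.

Constant volume ⇒ W = 0, so Q = ΔU = nCᵥΔT with Cᵥ = 3R/2 = 12.47 J/(mol·K).
At constant V, T₂/T₁ = P₂/P₁ ⇒ ΔT = T₁(P₂/P₁ − 1) = 491·(46.2/87 − 1) = -230.3 K.
ΔU = (0.684)(12.47)(-230.3) = -1964 J.

Q ≈ -1960 J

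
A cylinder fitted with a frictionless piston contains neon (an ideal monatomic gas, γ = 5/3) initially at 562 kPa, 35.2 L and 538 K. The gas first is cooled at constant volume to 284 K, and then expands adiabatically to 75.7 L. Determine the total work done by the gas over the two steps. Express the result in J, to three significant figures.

W_total ≈ 6260 J

Step 1 (isochoric): W = 0 (constant volume).
After step 1: P = 296.7 kPa (V unchanged).
Step 2 (adiabatic): W = (P₁V₁ − P₂V₂)/(γ−1) = (10443 − 6268)/0.667 = 6262 J.
W_total = 0 + 6262 = 6262 J.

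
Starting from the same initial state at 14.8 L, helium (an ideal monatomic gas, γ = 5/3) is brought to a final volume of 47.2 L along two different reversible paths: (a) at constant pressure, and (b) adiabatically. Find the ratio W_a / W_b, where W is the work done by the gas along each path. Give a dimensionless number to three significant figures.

W_a / W_b ≈ 2.71

Path (a) isobaric: W = P₁(V₂ − V₁) → W_a/(P₁V₁) = 2.189.
Path (b) adiabatic: W = P₁V₁(1 − (V₁/V₂)^(γ−1))/(γ−1) → W_b/(P₁V₁) = 0.8077.
W_a / W_b = 2.189 / 0.8077 = 2.71.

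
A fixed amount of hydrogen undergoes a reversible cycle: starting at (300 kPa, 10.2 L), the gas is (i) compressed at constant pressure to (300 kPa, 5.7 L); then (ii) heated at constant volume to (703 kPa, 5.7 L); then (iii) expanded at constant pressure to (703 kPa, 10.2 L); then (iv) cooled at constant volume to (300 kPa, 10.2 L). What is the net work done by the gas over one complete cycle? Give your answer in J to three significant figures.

W_net ≈ 1810 J

Constant-volume legs do no work.
W(i) = (300)(5.7 − 10.2) = -1350 J; W(iii) = (703)(10.2 − 5.7) = 3163 J.
W_net = -1350 + 3163 = 1813 J (the clockwise enclosed area).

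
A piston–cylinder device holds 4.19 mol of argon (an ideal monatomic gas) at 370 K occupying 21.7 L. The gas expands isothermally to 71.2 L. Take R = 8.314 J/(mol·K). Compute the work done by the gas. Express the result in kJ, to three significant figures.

W ≈ 15.3 kJ

Isothermal: W = nRT ln(V₂/V₁).
W = (4.19)(8.314)(370) × ln(71.2/21.7)
  = 12889 × 1.188
W_by_gas = 15315 J.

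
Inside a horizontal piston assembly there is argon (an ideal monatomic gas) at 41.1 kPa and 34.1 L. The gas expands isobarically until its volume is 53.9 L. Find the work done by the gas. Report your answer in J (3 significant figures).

W ≈ 814 J

Isobaric: W = P ΔV.
W = (41.1 kPa)(53.9 − 34.1 L) = (41.1)(19.8) = 813.8 J.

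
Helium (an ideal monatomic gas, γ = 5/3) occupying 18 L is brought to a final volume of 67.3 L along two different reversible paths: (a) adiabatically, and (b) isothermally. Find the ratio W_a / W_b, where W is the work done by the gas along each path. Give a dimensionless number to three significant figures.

W_a / W_b ≈ 0.665

Path (a) adiabatic: W = P₁V₁(1 − (V₁/V₂)^(γ−1))/(γ−1) → W_a/(P₁V₁) = 0.8773.
Path (b) isothermal: W = P₁V₁ ln(V₂/V₁) → W_b/(P₁V₁) = 1.319.
W_a / W_b = 0.8773 / 1.319 = 0.6652.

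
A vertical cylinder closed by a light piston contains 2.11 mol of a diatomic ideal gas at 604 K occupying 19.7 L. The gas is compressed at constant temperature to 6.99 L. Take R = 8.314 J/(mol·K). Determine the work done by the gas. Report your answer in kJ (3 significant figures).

W ≈ -11.0 kJ

Isothermal: W = nRT ln(V₂/V₁).
W = (2.11)(8.314)(604) × ln(6.99/19.7)
  = 10596 × -1.036
W_by_gas = -10979 J.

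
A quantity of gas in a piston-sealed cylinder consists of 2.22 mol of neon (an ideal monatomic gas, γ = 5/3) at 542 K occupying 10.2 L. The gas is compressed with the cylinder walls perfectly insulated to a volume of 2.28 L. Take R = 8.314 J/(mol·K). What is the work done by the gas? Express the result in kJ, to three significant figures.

Adiabatic: TV^(γ−1) = const with γ = 5/3.
T₂ = T₁ (V₁/V₂)^(γ−1) = 542 × (10.2/2.28)^0.667 = 542 × 2.715 = 1472 K.
W_by = nCᵥ(T₁ − T₂) = (2.22)(12.47)(542 − 1472) = -25735 J.

W ≈ -25.7 kJ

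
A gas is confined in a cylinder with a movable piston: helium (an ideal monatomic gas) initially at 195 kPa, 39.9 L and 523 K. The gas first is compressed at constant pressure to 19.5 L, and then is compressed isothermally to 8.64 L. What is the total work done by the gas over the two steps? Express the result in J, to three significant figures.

W_total ≈ -7070 J

Step 1 (isobaric): W = PΔV = (195 kPa)(19.5 − 39.9 L) = -3978 J.
After step 1: P = 195 kPa, V = 19.5 L, T = 255.6 K.
Step 2 (isothermal): W = P₁V₁ ln(V₂/V₁) = (3802) ln(8.64/19.5) = -3095 J.
W_total = -3978 − 3095 = -7073 J.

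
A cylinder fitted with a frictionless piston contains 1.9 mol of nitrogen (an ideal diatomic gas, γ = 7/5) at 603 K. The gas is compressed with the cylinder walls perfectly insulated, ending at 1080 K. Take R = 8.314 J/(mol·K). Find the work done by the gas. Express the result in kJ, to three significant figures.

Adiabatic ⇒ Q = 0, so W_by = −ΔU = nCᵥ(T₁ − T₂).
Cᵥ = 5R/2 = 20.79 J/(mol·K).
W = (1.9)(20.79)(603 − 1080) = -18837 J.

W ≈ -18.8 kJ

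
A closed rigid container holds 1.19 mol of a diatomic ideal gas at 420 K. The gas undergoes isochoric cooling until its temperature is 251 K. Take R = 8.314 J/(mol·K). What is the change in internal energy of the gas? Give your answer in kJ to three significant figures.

ΔU ≈ -4.18 kJ

Constant volume ⇒ W = 0, so Q = ΔU = nCᵥΔT with Cᵥ = 5R/2 = 20.79 J/(mol·K).
ΔU = (1.19)(20.79)(251 − 420) = -4180 J.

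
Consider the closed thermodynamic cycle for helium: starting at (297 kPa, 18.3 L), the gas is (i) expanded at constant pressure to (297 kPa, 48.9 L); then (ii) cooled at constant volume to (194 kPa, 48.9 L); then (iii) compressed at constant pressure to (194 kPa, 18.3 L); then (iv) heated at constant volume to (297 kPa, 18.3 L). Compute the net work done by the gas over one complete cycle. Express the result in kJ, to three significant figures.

W_net ≈ 3.15 kJ

Constant-volume legs do no work.
W(i) = (297)(48.9 − 18.3) = 9088 J; W(iii) = (194)(18.3 − 48.9) = -5936 J.
W_net = 9088 − 5936 = 3152 J (the clockwise enclosed area).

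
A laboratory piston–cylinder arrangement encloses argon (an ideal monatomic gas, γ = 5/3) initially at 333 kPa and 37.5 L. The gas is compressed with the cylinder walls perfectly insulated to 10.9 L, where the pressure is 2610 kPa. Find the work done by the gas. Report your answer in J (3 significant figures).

Adiabatic: W = (P₁V₁ − P₂V₂)/(γ − 1) with γ = 5/3.
P₁V₁ = 12488 J, P₂V₂ = 28449 J.
W = (12488 − 28449) / 0.6667 = -23942 J.

W ≈ -23900 J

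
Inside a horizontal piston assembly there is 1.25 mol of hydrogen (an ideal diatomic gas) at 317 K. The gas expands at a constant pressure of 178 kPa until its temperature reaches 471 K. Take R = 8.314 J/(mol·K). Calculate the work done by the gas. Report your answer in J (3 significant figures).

Isobaric: W = P ΔV = nR ΔT.
W = (1.25)(8.314)(471 − 317) = 1600 J.

W ≈ 1600 J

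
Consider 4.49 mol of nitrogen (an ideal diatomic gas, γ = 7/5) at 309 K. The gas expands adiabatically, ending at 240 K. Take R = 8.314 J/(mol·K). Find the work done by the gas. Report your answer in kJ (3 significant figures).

Adiabatic ⇒ Q = 0, so W_by = −ΔU = nCᵥ(T₁ − T₂).
Cᵥ = 5R/2 = 20.79 J/(mol·K).
W = (4.49)(20.79)(309 − 240) = 6439 J.

W ≈ 6.44 kJ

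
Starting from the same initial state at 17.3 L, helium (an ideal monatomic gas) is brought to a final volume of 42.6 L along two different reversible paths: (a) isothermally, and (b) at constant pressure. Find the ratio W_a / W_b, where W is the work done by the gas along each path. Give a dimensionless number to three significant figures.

Path (a) isothermal: W = P₁V₁ ln(V₂/V₁) → W_a/(P₁V₁) = 0.9011.
Path (b) isobaric: W = P₁(V₂ − V₁) → W_b/(P₁V₁) = 1.462.
W_a / W_b = 0.9011 / 1.462 = 0.6162.

W_a / W_b ≈ 0.616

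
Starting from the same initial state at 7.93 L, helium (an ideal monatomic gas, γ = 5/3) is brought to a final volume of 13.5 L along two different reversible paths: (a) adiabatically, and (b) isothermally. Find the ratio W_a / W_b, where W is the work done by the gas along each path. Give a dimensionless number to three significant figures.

W_a / W_b ≈ 0.842

Path (a) adiabatic: W = P₁V₁(1 − (V₁/V₂)^(γ−1))/(γ−1) → W_a/(P₁V₁) = 0.4479.
Path (b) isothermal: W = P₁V₁ ln(V₂/V₁) → W_b/(P₁V₁) = 0.532.
W_a / W_b = 0.4479 / 0.532 = 0.8419.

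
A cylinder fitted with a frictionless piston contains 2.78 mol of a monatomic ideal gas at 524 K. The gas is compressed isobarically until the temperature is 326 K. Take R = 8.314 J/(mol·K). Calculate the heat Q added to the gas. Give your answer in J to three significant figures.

Q ≈ -11400 J

Isobaric: W = nRΔT = (2.78)(8.314)(-198) = -4576 J.
ΔU = nCᵥΔT with Cᵥ = 3R/2: ΔU = (2.78)(12.47)(-198) = -6865 J.
Q = ΔU + W = -6865 − 4576 = -11441 J.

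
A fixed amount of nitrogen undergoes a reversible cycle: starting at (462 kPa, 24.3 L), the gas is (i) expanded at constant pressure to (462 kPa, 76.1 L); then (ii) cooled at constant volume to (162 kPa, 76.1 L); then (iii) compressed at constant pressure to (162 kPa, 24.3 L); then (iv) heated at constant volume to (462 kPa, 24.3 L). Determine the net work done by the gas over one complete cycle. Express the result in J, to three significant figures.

W_net ≈ 15500 J

Constant-volume legs do no work.
W(i) = (462)(76.1 − 24.3) = 23932 J; W(iii) = (162)(24.3 − 76.1) = -8392 J.
W_net = 23932 − 8392 = 15540 J (the clockwise enclosed area).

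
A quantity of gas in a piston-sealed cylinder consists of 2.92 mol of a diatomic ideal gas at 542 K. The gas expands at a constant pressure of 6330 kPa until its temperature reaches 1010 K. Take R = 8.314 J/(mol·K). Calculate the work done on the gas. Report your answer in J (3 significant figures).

Isobaric: W = P ΔV = nR ΔT.
W = (2.92)(8.314)(1010 − 542) = 11362 J.
Work on gas = −W_by = -11362 J.

W ≈ -11400 J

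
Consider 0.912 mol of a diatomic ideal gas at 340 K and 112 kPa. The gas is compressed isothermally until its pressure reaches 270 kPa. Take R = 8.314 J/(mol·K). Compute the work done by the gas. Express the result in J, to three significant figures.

Isothermal process: W = nRT ln(V₂/V₁) = nRT ln(P₁/P₂).
W = (0.912)(8.314)(340) × ln(112/270)
  = 2578 × ln(0.4148) = 2578 × -0.8799
W_by_gas = -2268 J.

W ≈ -2270 J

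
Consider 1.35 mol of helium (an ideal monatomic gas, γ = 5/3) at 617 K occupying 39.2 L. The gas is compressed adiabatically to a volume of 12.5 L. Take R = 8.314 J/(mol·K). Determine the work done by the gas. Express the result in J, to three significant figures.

Adiabatic: TV^(γ−1) = const with γ = 5/3.
T₂ = T₁ (V₁/V₂)^(γ−1) = 617 × (39.2/12.5)^0.667 = 617 × 2.142 = 1322 K.
W_by = nCᵥ(T₁ − T₂) = (1.35)(12.47)(617 − 1322) = -11868 J.

W ≈ -11900 J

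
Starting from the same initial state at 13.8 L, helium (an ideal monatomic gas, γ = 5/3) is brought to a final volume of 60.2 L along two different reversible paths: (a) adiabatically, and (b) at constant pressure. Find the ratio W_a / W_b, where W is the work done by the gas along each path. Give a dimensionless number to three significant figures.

Path (a) adiabatic: W = P₁V₁(1 − (V₁/V₂)^(γ−1))/(γ−1) → W_a/(P₁V₁) = 0.9382.
Path (b) isobaric: W = P₁(V₂ − V₁) → W_b/(P₁V₁) = 3.362.
W_a / W_b = 0.9382 / 3.362 = 0.279.

W_a / W_b ≈ 0.279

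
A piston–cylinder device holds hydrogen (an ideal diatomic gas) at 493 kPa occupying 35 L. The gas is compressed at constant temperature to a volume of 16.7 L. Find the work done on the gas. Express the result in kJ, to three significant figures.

W ≈ 12.8 kJ

Isothermal: W = nRT ln(V₂/V₁) = P₁V₁ ln(V₂/V₁).
P₁V₁ = (493 kPa)(35 L) = 17255 J.
W = 17255 × ln(16.7/35) = 17255 × -0.7399
W_by_gas = -12768 J; work on gas = −W_by = 12768 J.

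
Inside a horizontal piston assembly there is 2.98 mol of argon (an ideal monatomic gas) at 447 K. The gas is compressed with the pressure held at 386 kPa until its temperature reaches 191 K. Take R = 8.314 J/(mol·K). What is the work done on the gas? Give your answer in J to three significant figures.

W ≈ 6340 J

Isobaric: W = P ΔV = nR ΔT.
W = (2.98)(8.314)(191 − 447) = -6343 J.
Work on gas = −W_by = 6343 J.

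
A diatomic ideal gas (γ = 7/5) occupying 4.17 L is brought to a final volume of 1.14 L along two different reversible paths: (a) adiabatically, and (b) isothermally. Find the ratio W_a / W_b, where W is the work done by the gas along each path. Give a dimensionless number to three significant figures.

Path (a) adiabatic: W = P₁V₁(1 − (V₁/V₂)^(γ−1))/(γ−1) → W_a/(P₁V₁) = -1.7.
Path (b) isothermal: W = P₁V₁ ln(V₂/V₁) → W_b/(P₁V₁) = -1.297.
W_a / W_b = -1.7 / -1.297 = 1.311.

W_a / W_b ≈ 1.31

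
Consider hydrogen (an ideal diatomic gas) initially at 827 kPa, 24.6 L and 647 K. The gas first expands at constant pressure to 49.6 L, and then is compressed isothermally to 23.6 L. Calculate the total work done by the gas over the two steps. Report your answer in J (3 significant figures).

W_total ≈ -9790 J

Step 1 (isobaric): W = PΔV = (827 kPa)(49.6 − 24.6 L) = 20675 J.
After step 1: P = 827 kPa, V = 49.6 L, T = 1305 K.
Step 2 (isothermal): W = P₁V₁ ln(V₂/V₁) = (41019) ln(23.6/49.6) = -30467 J.
W_total = 20675 − 30467 = -9792 J.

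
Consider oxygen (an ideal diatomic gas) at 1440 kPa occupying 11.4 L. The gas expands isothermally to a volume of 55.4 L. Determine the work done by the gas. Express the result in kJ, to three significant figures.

W ≈ 26.0 kJ

Isothermal: W = nRT ln(V₂/V₁) = P₁V₁ ln(V₂/V₁).
P₁V₁ = (1440 kPa)(11.4 L) = 16416 J.
W = 16416 × ln(55.4/11.4) = 16416 × 1.581
W_by_gas = 25953 J.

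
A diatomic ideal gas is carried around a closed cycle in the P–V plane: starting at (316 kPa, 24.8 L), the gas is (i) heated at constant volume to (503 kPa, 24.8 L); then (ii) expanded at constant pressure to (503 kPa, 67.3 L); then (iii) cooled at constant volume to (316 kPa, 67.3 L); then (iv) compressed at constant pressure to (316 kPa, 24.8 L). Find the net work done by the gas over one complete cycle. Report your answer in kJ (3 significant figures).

W_net ≈ 7.95 kJ

Constant-volume legs do no work.
W(ii) = (503)(67.3 − 24.8) = 21378 J; W(iv) = (316)(24.8 − 67.3) = -13430 J.
W_net = 21378 − 13430 = 7948 J (the clockwise enclosed area).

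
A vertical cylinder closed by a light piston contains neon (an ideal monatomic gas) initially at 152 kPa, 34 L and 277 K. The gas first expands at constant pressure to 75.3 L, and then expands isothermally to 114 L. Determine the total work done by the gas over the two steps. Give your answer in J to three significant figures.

W_total ≈ 11000 J

Step 1 (isobaric): W = PΔV = (152 kPa)(75.3 − 34 L) = 6278 J.
After step 1: P = 152 kPa, V = 75.3 L, T = 613.5 K.
Step 2 (isothermal): W = P₁V₁ ln(V₂/V₁) = (11446) ln(114/75.3) = 4747 J.
W_total = 6278 + 4747 = 11024 J.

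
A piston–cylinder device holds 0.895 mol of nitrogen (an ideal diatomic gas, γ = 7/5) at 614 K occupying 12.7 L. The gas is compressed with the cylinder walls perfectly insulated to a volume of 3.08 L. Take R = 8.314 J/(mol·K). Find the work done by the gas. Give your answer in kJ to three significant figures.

W ≈ -8.71 kJ

Adiabatic: TV^(γ−1) = const with γ = 7/5.
T₂ = T₁ (V₁/V₂)^(γ−1) = 614 × (12.7/3.08)^0.4 = 614 × 1.762 = 1082 K.
W_by = nCᵥ(T₁ − T₂) = (0.895)(20.79)(614 − 1082) = -8708 J.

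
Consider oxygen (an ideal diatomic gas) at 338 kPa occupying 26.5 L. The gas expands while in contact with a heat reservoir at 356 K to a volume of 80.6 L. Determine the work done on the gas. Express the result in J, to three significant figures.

Isothermal: W = nRT ln(V₂/V₁) = P₁V₁ ln(V₂/V₁).
P₁V₁ = (338 kPa)(26.5 L) = 8957 J.
W = 8957 × ln(80.6/26.5) = 8957 × 1.112
W_by_gas = 9963 J; work on gas = −W_by = -9963 J.

W ≈ -9960 J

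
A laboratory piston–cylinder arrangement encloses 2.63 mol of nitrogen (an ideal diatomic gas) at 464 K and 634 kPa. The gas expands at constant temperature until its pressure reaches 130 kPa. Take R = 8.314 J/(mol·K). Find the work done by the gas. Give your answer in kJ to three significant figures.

Isothermal process: W = nRT ln(V₂/V₁) = nRT ln(P₁/P₂).
W = (2.63)(8.314)(464) × ln(634/130)
  = 10146 × ln(4.877) = 10146 × 1.585
W_by_gas = 16076 J.

W ≈ 16.1 kJ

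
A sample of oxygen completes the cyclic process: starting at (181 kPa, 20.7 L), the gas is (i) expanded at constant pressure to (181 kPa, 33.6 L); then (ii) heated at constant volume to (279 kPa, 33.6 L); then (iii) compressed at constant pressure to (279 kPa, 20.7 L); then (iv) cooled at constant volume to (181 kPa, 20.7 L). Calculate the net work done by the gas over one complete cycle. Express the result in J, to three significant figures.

W_net ≈ -1260 J

Constant-volume legs do no work.
W(i) = (181)(33.6 − 20.7) = 2335 J; W(iii) = (279)(20.7 − 33.6) = -3599 J.
W_net = 2335 − 3599 = -1264 J (the counter-clockwise enclosed area).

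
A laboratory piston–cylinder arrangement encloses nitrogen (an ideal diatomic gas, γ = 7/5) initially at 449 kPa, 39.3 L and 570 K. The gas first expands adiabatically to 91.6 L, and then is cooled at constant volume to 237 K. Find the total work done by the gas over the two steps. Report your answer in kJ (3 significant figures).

W_total ≈ 12.7 kJ

Step 1 (adiabatic): W = (P₁V₁ − P₂V₂)/(γ−1) = (17646 − 12579)/0.4 = 12667 J.
Step 2 (isochoric): W = 0 (constant volume).
W_total = 12667 + 0 = 12667 J.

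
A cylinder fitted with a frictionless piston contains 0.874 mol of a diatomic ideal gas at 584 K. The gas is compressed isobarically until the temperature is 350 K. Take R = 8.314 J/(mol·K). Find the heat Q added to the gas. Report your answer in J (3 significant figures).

Q ≈ -5950 J

Isobaric: W = nRΔT = (0.874)(8.314)(-234) = -1700 J.
ΔU = nCᵥΔT with Cᵥ = 5R/2: ΔU = (0.874)(20.79)(-234) = -4251 J.
Q = ΔU + W = -4251 − 1700 = -5951 J.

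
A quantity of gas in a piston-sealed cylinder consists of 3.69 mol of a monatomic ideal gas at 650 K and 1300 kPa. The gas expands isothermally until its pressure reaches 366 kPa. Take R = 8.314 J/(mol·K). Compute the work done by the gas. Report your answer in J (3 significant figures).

W ≈ 25300 J

Isothermal process: W = nRT ln(V₂/V₁) = nRT ln(P₁/P₂).
W = (3.69)(8.314)(650) × ln(1300/366)
  = 19941 × ln(3.552) = 19941 × 1.267
W_by_gas = 25275 J.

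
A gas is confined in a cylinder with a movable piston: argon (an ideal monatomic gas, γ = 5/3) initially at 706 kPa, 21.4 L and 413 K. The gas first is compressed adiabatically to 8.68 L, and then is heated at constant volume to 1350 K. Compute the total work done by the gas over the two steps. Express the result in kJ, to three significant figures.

W_total ≈ -18.7 kJ

Step 1 (adiabatic): W = (P₁V₁ − P₂V₂)/(γ−1) = (15108 − 27573)/0.667 = -18697 J.
Step 2 (isochoric): W = 0 (constant volume).
W_total = -18697 + 0 = -18697 J.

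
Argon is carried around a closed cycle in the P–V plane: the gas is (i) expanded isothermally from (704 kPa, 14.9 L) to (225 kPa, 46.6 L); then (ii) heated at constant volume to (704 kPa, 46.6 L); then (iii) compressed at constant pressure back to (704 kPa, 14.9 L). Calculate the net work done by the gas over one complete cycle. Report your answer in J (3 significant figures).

Leg (i): W = PᵢVᵢ ln(V_f/Vᵢ) = (10490) ln(46.6/14.9) = 11961 J.
Leg (ii): W = 0.
Leg (iii): W = PΔV = (704)(14.9 − 46.6) = -22317 J.
W_net = 11961 − 22317 = -10356 J.

W_net ≈ -10400 J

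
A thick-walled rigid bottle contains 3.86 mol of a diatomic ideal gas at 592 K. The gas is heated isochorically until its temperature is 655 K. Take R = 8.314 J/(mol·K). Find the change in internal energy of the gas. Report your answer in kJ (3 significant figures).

ΔU ≈ 5.05 kJ

Constant volume ⇒ W = 0, so Q = ΔU = nCᵥΔT with Cᵥ = 5R/2 = 20.79 J/(mol·K).
ΔU = (3.86)(20.79)(655 − 592) = 5054 J.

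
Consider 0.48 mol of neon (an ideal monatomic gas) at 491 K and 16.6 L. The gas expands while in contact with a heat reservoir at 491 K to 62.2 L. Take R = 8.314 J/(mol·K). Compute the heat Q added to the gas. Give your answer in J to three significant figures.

Q ≈ 2590 J

Isothermal ⇒ ΔU = 0, so Q = W = nRT ln(V₂/V₁).
Q = (0.48)(8.314)(491) ln(62.2/16.6) = 1959 × 1.321 = 2588 J.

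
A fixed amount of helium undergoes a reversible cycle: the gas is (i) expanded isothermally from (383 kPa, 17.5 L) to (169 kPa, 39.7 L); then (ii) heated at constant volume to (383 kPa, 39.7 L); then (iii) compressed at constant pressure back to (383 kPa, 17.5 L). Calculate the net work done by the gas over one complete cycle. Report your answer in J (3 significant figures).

W_net ≈ -3010 J

Leg (i): W = PᵢVᵢ ln(V_f/Vᵢ) = (6702) ln(39.7/17.5) = 5490 J.
Leg (ii): W = 0.
Leg (iii): W = PΔV = (383)(17.5 − 39.7) = -8503 J.
W_net = 5490 − 8503 = -3012 J.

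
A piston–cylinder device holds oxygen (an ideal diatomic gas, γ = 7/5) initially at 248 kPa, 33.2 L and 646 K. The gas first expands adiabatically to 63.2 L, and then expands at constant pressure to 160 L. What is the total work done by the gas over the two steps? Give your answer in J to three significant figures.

Step 1 (adiabatic): W = (P₁V₁ − P₂V₂)/(γ−1) = (8234 − 6364)/0.4 = 4673 J.
After step 1: P = 100.7 kPa, V = 63.2 L, T = 499.3 K.
Step 2 (isobaric): W = PΔV = (100.7 kPa)(160 − 63.2 L) = 9748 J.
W_total = 4673 + 9748 = 14421 J.

W_total ≈ 14400 J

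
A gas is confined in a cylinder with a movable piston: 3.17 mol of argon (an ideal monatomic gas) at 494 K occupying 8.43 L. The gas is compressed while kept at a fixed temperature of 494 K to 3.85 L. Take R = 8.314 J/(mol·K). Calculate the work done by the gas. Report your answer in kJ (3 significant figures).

W ≈ -10.2 kJ

Isothermal: W = nRT ln(V₂/V₁).
W = (3.17)(8.314)(494) × ln(3.85/8.43)
  = 13020 × -0.7837
W_by_gas = -10204 J.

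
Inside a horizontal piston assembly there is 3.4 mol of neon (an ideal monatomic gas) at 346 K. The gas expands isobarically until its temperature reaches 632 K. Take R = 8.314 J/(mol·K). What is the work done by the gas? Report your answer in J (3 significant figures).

Isobaric: W = P ΔV = nR ΔT.
W = (3.4)(8.314)(632 − 346) = 8085 J.

W ≈ 8080 J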